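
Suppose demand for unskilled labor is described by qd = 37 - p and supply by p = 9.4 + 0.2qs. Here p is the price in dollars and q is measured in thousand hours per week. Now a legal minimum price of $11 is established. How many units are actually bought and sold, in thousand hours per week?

Rearranging supply gives qs = 5p - 47. Equilibrium: 37 - p = 5p - 47, so 84 = 6p and p* = 14, q* = 23.
Since 11 is below p* = 14, the floor does not bind and the free-market outcome prevails.

23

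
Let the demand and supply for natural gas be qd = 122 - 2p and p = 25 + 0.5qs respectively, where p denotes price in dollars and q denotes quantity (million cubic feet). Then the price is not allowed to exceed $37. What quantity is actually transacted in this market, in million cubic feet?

Rearranging supply gives qs = 2p - 50. Without the control the market clears where 122 - 2p = 2p - 50, i.e. p* = 43 and q* = 36.
Because the ceiling (37) lies below the market-clearing price, it is binding.
At p = 37: qd = 122 - 2·37 = 48 and qs = 2·37 - 50 = 24.
The quantity actually transacted is the short side, supply: 24.

24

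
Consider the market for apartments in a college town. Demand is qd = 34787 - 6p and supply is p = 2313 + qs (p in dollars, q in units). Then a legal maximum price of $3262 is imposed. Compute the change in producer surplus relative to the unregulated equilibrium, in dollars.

-4010784

Rearranging supply gives qs = p - 2313. In a free market, 34787 - 6p = p - 2313 gives the equilibrium p* = 5300, q* = 2987.
The ceiling of 3262 is below the equilibrium price 5300, so it binds.
At p = 3262: qd = 34787 - 6·3262 = 15215 and qs = 3262 - 2313 = 949.
Producer surplus without the control is ½ · (5300 - 2313) · 2987 = 4461084.5.
With the ceiling, producers sell 949 units at 3262, so PS = ½ · (3262 - 2313) · 949 = 450300.5.
Change in producer surplus = 450300.5 - 4461084.5 = -4010784.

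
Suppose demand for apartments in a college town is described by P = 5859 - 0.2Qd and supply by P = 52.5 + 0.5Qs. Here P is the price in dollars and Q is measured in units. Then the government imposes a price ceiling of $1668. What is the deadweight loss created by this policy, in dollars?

8975433.6

Rearranging demand gives Qd = 29295 - 5P; rearranging supply gives Qs = 2P - 105. Without the control the market clears where 29295 - 5P = 2P - 105, i.e. P* = 4200 and Q* = 8295.
The ceiling of 1668 is below the equilibrium price 4200, so it binds.
At P = 1668: Qd = 29295 - 5·1668 = 20955 and Qs = 2·1668 - 105 = 3231.
Quantity traded falls to 3231. At Q = 3231 the demand price is (29295 - 3231)/5 = 5212.8 and the supply price is (105 + 3231)/2 = 1668.
Deadweight loss = ½ · (5212.8 - 1668) · (8295 - 3231) = ½ · 3544.8 · 5064 = 8975433.6.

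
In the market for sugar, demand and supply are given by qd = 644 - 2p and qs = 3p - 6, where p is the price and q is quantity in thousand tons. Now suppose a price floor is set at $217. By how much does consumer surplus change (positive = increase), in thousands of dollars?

Equilibrium: 644 - 2p = 3p - 6, so 650 = 5p and p* = 130, q* = 384.
Because the floor (217) lies above the market-clearing price, it is binding.
At p = 217: qd = 644 - 2·217 = 210 and qs = 3·217 - 6 = 645.
Consumer surplus without the control is ½ · (322 - 130) · 384 = 36864.
With the floor, consumers buy 210 units at 217, so CS = ½ · (322 - 217) · 210 = 11025.
Change in consumer surplus = 11025 - 36864 = -25839.

-25839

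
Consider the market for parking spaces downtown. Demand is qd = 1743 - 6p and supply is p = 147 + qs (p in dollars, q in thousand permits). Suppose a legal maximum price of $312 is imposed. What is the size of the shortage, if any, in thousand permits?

Rearranging supply gives qs = p - 147. Without the control the market clears where 1743 - 6p = p - 147, i.e. p* = 270 and q* = 123.
Since 312 is above p* = 270, the ceiling does not bind and the free-market outcome prevails.
Since the control does not bind, there is no shortage.

0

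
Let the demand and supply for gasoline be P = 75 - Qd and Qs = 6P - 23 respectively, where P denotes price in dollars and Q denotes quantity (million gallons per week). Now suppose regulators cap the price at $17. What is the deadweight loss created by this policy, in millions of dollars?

0

Rearranging demand gives Qd = 75 - P. Equilibrium: 75 - P = 6P - 23, so 98 = 7P and P* = 14, Q* = 61.
Since 17 is above P* = 14, the ceiling does not bind and the free-market outcome prevails.
Since the control does not bind, no trades are prevented and deadweight loss is zero.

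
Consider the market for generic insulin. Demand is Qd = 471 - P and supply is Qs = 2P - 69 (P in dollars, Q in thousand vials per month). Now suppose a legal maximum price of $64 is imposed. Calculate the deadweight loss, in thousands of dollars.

40368

Setting quantity demanded equal to quantity supplied, 471 - P = 2P - 69, gives P* = 180 and Q* = 291.
Because the ceiling (64) lies below the market-clearing price, it is binding.
At P = 64: Qd = 471 - 64 = 407 and Qs = 2·64 - 69 = 59.
Quantity traded falls to 59. At Q = 59 the demand price is 471 - 59 = 412 and the supply price is (69 + 59)/2 = 64.
Deadweight loss = ½ · (412 - 64) · (291 - 59) = ½ · 348 · 232 = 40368.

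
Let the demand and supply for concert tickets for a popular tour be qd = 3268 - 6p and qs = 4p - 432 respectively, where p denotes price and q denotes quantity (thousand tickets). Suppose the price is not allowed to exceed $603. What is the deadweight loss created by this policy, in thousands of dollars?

Setting quantity demanded equal to quantity supplied, 3268 - 6p = 4p - 432, gives p* = 370 and q* = 1048.
Since 603 is above p* = 370, the ceiling does not bind and the free-market outcome prevails.
Since the control does not bind, no trades are prevented and deadweight loss is zero.

0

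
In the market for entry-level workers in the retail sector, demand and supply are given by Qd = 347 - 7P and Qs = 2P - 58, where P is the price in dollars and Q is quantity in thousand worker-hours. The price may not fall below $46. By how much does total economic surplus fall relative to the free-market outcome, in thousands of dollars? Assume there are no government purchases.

15.75

Equilibrium: 347 - 7P = 2P - 58, so 405 = 9P and P* = 45, Q* = 32.
The floor of 46 is above the equilibrium price 45, so it binds.
At P = 46: Qd = 347 - 7·46 = 25 and Qs = 2·46 - 58 = 34.
Quantity traded falls to 25. At Q = 25 the demand price is (347 - 25)/7 = 46 and the supply price is (58 + 25)/2 = 41.5.
Deadweight loss = ½ · (46 - 41.5) · (32 - 25) = ½ · 4.5 · 7 = 15.75.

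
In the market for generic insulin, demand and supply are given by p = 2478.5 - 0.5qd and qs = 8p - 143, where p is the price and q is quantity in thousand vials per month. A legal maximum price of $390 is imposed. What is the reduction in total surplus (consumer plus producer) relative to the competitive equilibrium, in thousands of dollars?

Rearranging demand gives qd = 4957 - 2p. Without the control the market clears where 4957 - 2p = 8p - 143, i.e. p* = 510 and q* = 3937.
The ceiling of 390 is below the equilibrium price 510, so it binds.
At p = 390: qd = 4957 - 2·390 = 4177 and qs = 8·390 - 143 = 2977.
Quantity traded falls to 2977. At q = 2977 the demand price is (4957 - 2977)/2 = 990 and the supply price is (143 + 2977)/8 = 390.
Deadweight loss = ½ · (990 - 390) · (3937 - 2977) = ½ · 600 · 960 = 288000.

288000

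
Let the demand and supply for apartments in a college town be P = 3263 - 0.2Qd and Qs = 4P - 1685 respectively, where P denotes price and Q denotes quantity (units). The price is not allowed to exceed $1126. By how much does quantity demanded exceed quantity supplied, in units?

7866

Rearranging demand gives Qd = 16315 - 5P. Setting quantity demanded equal to quantity supplied, 16315 - 5P = 4P - 1685, gives P* = 2000 and Q* = 6315.
The ceiling of 1126 is below the equilibrium price 2000, so it binds.
At P = 1126: Qd = 16315 - 5·1126 = 10685 and Qs = 4·1126 - 1685 = 2819.
Shortage = Qd - Qs = 10685 - 2819 = 7866.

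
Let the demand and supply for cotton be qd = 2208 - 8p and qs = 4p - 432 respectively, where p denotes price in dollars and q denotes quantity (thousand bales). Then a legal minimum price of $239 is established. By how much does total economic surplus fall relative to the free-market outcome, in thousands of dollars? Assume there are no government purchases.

Without the control the market clears where 2208 - 8p = 4p - 432, i.e. p* = 220 and q* = 448.
Since 239 > 220, the floor is binding.
At p = 239: qd = 2208 - 8·239 = 296 and qs = 4·239 - 432 = 524.
Quantity traded falls to 296. At q = 296 the demand price is (2208 - 296)/8 = 239 and the supply price is (432 + 296)/4 = 182.
Deadweight loss = ½ · (239 - 182) · (448 - 296) = ½ · 57 · 152 = 4332.

4332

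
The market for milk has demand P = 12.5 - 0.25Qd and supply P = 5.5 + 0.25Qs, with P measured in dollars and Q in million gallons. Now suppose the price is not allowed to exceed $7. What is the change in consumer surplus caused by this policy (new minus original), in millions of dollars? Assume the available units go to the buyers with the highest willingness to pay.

4

Rearranging demand gives Qd = 50 - 4P; rearranging supply gives Qs = 4P - 22. Setting quantity demanded equal to quantity supplied, 50 - 4P = 4P - 22, gives P* = 9 and Q* = 14.
Because the ceiling (7) lies below the market-clearing price, it is binding.
At P = 7: Qd = 50 - 4·7 = 22 and Qs = 4·7 - 22 = 6.
Consumer surplus without the control is ½ · (12.5 - 9) · 14 = 24.5.
With the ceiling, 6 units are sold at 7 (assume they go to the highest-value buyers). The demand price at Q = 6 is 11, so CS = ½ · [(12.5 - 7) + (11 - 7)] · 6 = 28.5.
Change in consumer surplus = 28.5 - 24.5 = 4.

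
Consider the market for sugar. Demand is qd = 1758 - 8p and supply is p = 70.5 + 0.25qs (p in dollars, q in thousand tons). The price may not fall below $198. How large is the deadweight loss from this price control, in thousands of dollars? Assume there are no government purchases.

Rearranging supply gives qs = 4p - 282. Equilibrium: 1758 - 8p = 4p - 282, so 2040 = 12p and p* = 170, q* = 398.
Because the floor (198) lies above the market-clearing price, it is binding.
At p = 198: qd = 1758 - 8·198 = 174 and qs = 4·198 - 282 = 510.
Quantity traded falls to 174. At q = 174 the demand price is (1758 - 174)/8 = 198 and the supply price is (282 + 174)/4 = 114.
Deadweight loss = ½ · (198 - 114) · (398 - 174) = ½ · 84 · 224 = 9408.

9408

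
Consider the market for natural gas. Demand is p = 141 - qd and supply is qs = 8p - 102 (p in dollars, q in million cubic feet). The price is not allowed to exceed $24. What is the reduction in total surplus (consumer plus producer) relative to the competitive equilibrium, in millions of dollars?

324

Rearranging demand gives qd = 141 - p. Without the control the market clears where 141 - p = 8p - 102, i.e. p* = 27 and q* = 114.
Because the ceiling (24) lies below the market-clearing price, it is binding.
At p = 24: qd = 141 - 24 = 117 and qs = 8·24 - 102 = 90.
Quantity traded falls to 90. At q = 90 the demand price is 141 - 90 = 51 and the supply price is (102 + 90)/8 = 24.
Deadweight loss = ½ · (51 - 24) · (114 - 90) = ½ · 27 · 24 = 324.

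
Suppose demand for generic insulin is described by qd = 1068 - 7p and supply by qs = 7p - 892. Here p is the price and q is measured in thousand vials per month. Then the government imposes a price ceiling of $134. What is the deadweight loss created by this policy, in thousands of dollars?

252

Setting quantity demanded equal to quantity supplied, 1068 - 7p = 7p - 892, gives p* = 140 and q* = 88.
Because the ceiling (134) lies below the market-clearing price, it is binding.
At p = 134: qd = 1068 - 7·134 = 130 and qs = 7·134 - 892 = 46.
Quantity traded falls to 46. At q = 46 the demand price is (1068 - 46)/7 = 146 and the supply price is (892 + 46)/7 = 134.
Deadweight loss = ½ · (146 - 134) · (88 - 46) = ½ · 12 · 42 = 252.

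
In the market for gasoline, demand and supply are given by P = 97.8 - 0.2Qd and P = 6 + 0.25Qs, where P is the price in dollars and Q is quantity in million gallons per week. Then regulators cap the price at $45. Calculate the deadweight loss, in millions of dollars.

Rearranging demand gives Qd = 489 - 5P; rearranging supply gives Qs = 4P - 24. Without the control the market clears where 489 - 5P = 4P - 24, i.e. P* = 57 and Q* = 204.
Because the ceiling (45) lies below the market-clearing price, it is binding.
At P = 45: Qd = 489 - 5·45 = 264 and Qs = 4·45 - 24 = 156.
Quantity traded falls to 156. At Q = 156 the demand price is (489 - 156)/5 = 66.6 and the supply price is (24 + 156)/4 = 45.
Deadweight loss = ½ · (66.6 - 45) · (204 - 156) = ½ · 21.6 · 48 = 518.4.

518.4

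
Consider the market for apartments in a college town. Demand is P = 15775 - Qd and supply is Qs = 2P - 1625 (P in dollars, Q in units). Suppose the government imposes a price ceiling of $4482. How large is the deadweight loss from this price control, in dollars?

Rearranging demand gives Qd = 15775 - P. Equilibrium: 15775 - P = 2P - 1625, so 17400 = 3P and P* = 5800, Q* = 9975.
The ceiling of 4482 is below the equilibrium price 5800, so it binds.
At P = 4482: Qd = 15775 - 4482 = 11293 and Qs = 2·4482 - 1625 = 7339.
Quantity traded falls to 7339. At Q = 7339 the demand price is 15775 - 7339 = 8436 and the supply price is (1625 + 7339)/2 = 4482.
Deadweight loss = ½ · (8436 - 4482) · (9975 - 7339) = ½ · 3954 · 2636 = 5211372.

5211372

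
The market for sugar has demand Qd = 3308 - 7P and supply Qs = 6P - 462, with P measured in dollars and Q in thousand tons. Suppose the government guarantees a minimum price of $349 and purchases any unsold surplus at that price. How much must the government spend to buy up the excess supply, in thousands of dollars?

Equilibrium: 3308 - 7P = 6P - 462, so 3770 = 13P and P* = 290, Q* = 1278.
The floor of 349 is above the equilibrium price 290, so it binds.
At P = 349: Qd = 3308 - 7·349 = 865 and Qs = 6·349 - 462 = 1632.
Surplus = Qs - Qd = 767.
Government expenditure = surplus × support price = 767 × 349 = 267683.

267683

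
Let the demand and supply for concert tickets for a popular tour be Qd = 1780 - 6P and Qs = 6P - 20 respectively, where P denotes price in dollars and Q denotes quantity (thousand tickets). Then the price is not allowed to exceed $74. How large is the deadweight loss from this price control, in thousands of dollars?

34656

Setting quantity demanded equal to quantity supplied, 1780 - 6P = 6P - 20, gives P* = 150 and Q* = 880.
Since 74 < 150, the ceiling is binding.
At P = 74: Qd = 1780 - 6·74 = 1336 and Qs = 6·74 - 20 = 424.
Quantity traded falls to 424. At Q = 424 the demand price is (1780 - 424)/6 = 226 and the supply price is (20 + 424)/6 = 74.
Deadweight loss = ½ · (226 - 74) · (880 - 424) = ½ · 152 · 456 = 34656.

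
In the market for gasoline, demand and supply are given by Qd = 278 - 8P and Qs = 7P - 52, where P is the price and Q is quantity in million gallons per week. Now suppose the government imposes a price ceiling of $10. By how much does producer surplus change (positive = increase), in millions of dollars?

In a free market, 278 - 8P = 7P - 52 gives the equilibrium P* = 22, Q* = 102.
Since 10 < 22, the ceiling is binding.
At P = 10: Qd = 278 - 8·10 = 198 and Qs = 7·10 - 52 = 18.
Producer surplus without the control is ½ · (22 - 52/7) · 102 = 5202/7.
With the ceiling, producers sell 18 units at 10, so PS = ½ · (10 - 52/7) · 18 = 162/7.
Change in producer surplus = 162/7 - 5202/7 = -720.

-720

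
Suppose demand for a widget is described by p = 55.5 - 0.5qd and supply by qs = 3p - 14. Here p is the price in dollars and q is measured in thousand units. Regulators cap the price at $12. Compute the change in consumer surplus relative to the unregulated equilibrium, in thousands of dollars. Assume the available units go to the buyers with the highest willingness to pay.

-94.25

Rearranging demand gives qd = 111 - 2p. Setting quantity demanded equal to quantity supplied, 111 - 2p = 3p - 14, gives p* = 25 and q* = 61.
Because the ceiling (12) lies below the market-clearing price, it is binding.
At p = 12: qd = 111 - 2·12 = 87 and qs = 3·12 - 14 = 22.
Consumer surplus without the control is ½ · (55.5 - 25) · 61 = 930.25.
With the ceiling, 22 units are sold at 12 (assume they go to the highest-value buyers). The demand price at q = 22 is 44.5, so CS = ½ · [(55.5 - 12) + (44.5 - 12)] · 22 = 836.
Change in consumer surplus = 836 - 930.25 = -94.25.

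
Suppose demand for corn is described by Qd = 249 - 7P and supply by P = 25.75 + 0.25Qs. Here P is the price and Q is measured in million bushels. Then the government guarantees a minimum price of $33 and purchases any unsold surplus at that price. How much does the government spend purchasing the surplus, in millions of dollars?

Rearranging supply gives Qs = 4P - 103. Setting quantity demanded equal to quantity supplied, 249 - 7P = 4P - 103, gives P* = 32 and Q* = 25.
Because the floor (33) lies above the market-clearing price, it is binding.
At P = 33: Qd = 249 - 7·33 = 18 and Qs = 4·33 - 103 = 29.
Surplus = Qs - Qd = 11.
Government expenditure = surplus × support price = 11 × 33 = 363.

363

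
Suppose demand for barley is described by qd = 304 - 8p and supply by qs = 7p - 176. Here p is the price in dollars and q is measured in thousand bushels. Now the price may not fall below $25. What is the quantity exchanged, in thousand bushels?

48

In a free market, 304 - 8p = 7p - 176 gives the equilibrium p* = 32, q* = 48.
The floor of 25 is below the equilibrium price 32, so it is not binding; the market clears at p* = 32, q* = 48.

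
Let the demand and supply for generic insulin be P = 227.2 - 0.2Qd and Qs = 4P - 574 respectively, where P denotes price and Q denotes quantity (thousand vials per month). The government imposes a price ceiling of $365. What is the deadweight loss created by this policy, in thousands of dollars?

Rearranging demand gives Qd = 1136 - 5P. Without the control the market clears where 1136 - 5P = 4P - 574, i.e. P* = 190 and Q* = 186.
Since 365 is above P* = 190, the ceiling does not bind and the free-market outcome prevails.
Since the control does not bind, no trades are prevented and deadweight loss is zero.

0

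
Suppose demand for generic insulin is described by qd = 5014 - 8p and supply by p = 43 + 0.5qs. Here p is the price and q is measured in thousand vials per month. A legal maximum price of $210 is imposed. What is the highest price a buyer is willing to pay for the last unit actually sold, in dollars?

Rearranging supply gives qs = 2p - 86. Setting quantity demanded equal to quantity supplied, 5014 - 8p = 2p - 86, gives p* = 510 and q* = 934.
Because the ceiling (210) lies below the market-clearing price, it is binding.
At p = 210: qd = 5014 - 8·210 = 3334 and qs = 2·210 - 86 = 334.
Only 334 units reach the market. On the demand curve, the marginal buyer's willingness to pay at q = 334 is (5014 - 334)/8 = 585.

585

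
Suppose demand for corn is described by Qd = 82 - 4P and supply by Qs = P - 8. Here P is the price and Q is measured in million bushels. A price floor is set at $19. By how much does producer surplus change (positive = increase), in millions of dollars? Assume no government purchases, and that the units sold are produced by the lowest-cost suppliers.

Equilibrium: 82 - 4P = P - 8, so 90 = 5P and P* = 18, Q* = 10.
Since 19 > 18, the floor is binding.
At P = 19: Qd = 82 - 4·19 = 6 and Qs = 19 - 8 = 11.
Producer surplus without the control is ½ · (18 - 8) · 10 = 50.
With the floor, 6 units are sold at 19. The supply price at Q = 6 is 14, so PS = ½ · [(19 - 8) + (19 - 14)] · 6 = 48.
Change in producer surplus = 48 - 50 = -2.

-2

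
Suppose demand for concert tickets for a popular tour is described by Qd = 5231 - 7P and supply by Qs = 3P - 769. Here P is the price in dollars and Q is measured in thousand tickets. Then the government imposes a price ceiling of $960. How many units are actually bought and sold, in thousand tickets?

1031

In a free market, 5231 - 7P = 3P - 769 gives the equilibrium P* = 600, Q* = 1031.
The ceiling of 960 is above the equilibrium price 600, so it is not binding; the market clears at P* = 600, Q* = 1031.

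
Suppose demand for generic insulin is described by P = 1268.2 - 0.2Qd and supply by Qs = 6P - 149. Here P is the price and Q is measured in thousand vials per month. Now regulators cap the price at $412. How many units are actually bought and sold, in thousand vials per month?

Rearranging demand gives Qd = 6341 - 5P. In a free market, 6341 - 5P = 6P - 149 gives the equilibrium P* = 590, Q* = 3391.
The ceiling of 412 is below the equilibrium price 590, so it binds.
At P = 412: Qd = 6341 - 5·412 = 4281 and Qs = 6·412 - 149 = 2323.
The quantity actually transacted is the short side, supply: 2323.

2323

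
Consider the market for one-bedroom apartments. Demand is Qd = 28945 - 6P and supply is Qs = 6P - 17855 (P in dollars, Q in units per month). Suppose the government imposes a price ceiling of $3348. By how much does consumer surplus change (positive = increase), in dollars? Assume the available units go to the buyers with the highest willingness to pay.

318504

Setting quantity demanded equal to quantity supplied, 28945 - 6P = 6P - 17855, gives P* = 3900 and Q* = 5545.
The ceiling of 3348 is below the equilibrium price 3900, so it binds.
At P = 3348: Qd = 28945 - 6·3348 = 8857 and Qs = 6·3348 - 17855 = 2233.
Consumer surplus without the control is ½ · (28945/6 - 3900) · 5545 = 30747025/12.
With the ceiling, 2233 units are sold at 3348 (assume they go to the highest-value buyers). The demand price at Q = 2233 is 4452, so CS = ½ · [(28945/6 - 3348) + (4452 - 3348)] · 2233 = 34569073/12.
Change in consumer surplus = 34569073/12 - 30747025/12 = 318504.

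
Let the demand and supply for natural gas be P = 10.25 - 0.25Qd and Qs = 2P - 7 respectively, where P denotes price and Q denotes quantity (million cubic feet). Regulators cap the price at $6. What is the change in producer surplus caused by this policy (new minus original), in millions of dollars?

Rearranging demand gives Qd = 41 - 4P. Setting quantity demanded equal to quantity supplied, 41 - 4P = 2P - 7, gives P* = 8 and Q* = 9.
Since 6 < 8, the ceiling is binding.
At P = 6: Qd = 41 - 4·6 = 17 and Qs = 2·6 - 7 = 5.
Producer surplus without the control is ½ · (8 - 3.5) · 9 = 20.25.
With the ceiling, producers sell 5 units at 6, so PS = ½ · (6 - 3.5) · 5 = 6.25.
Change in producer surplus = 6.25 - 20.25 = -14.

-14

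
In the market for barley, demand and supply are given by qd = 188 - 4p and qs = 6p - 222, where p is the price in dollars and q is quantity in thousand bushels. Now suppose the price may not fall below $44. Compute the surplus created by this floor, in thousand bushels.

30

Equilibrium: 188 - 4p = 6p - 222, so 410 = 10p and p* = 41, q* = 24.
Because the floor (44) lies above the market-clearing price, it is binding.
At p = 44: qd = 188 - 4·44 = 12 and qs = 6·44 - 222 = 42.
Surplus = qs - qd = 42 - 12 = 30.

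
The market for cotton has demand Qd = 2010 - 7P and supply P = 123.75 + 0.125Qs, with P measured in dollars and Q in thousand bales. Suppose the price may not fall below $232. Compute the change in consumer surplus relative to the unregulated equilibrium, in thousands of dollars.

-15936

Rearranging supply gives Qs = 8P - 990. Equilibrium: 2010 - 7P = 8P - 990, so 3000 = 15P and P* = 200, Q* = 610.
The floor of 232 is above the equilibrium price 200, so it binds.
At P = 232: Qd = 2010 - 7·232 = 386 and Qs = 8·232 - 990 = 866.
Consumer surplus without the control is ½ · (2010/7 - 200) · 610 = 186050/7.
With the floor, consumers buy 386 units at 232, so CS = ½ · (2010/7 - 232) · 386 = 74498/7.
Change in consumer surplus = 74498/7 - 186050/7 = -15936.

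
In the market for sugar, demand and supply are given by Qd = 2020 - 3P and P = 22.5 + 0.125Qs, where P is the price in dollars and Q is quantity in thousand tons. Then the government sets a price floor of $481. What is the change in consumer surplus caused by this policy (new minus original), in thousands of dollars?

Rearranging supply gives Qs = 8P - 180. Setting quantity demanded equal to quantity supplied, 2020 - 3P = 8P - 180, gives P* = 200 and Q* = 1420.
Since 481 > 200, the floor is binding.
At P = 481: Qd = 2020 - 3·481 = 577 and Qs = 8·481 - 180 = 3668.
Consumer surplus without the control is ½ · (2020/3 - 200) · 1420 = 1008200/3.
With the floor, consumers buy 577 units at 481, so CS = ½ · (2020/3 - 481) · 577 = 332929/6.
Change in consumer surplus = 332929/6 - 1008200/3 = -280578.5.

-280578.5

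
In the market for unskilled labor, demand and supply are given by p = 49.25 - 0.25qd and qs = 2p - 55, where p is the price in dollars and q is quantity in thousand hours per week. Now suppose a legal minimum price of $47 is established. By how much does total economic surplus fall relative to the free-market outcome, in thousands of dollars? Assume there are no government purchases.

Rearranging demand gives qd = 197 - 4p. Without the control the market clears where 197 - 4p = 2p - 55, i.e. p* = 42 and q* = 29.
Because the floor (47) lies above the market-clearing price, it is binding.
At p = 47: qd = 197 - 4·47 = 9 and qs = 2·47 - 55 = 39.
Quantity traded falls to 9. At q = 9 the demand price is (197 - 9)/4 = 47 and the supply price is (55 + 9)/2 = 32.
Deadweight loss = ½ · (47 - 32) · (29 - 9) = ½ · 15 · 20 = 150.

150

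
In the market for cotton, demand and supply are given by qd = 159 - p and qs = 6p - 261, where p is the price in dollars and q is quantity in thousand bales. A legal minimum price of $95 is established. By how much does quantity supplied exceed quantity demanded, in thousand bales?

Equilibrium: 159 - p = 6p - 261, so 420 = 7p and p* = 60, q* = 99.
Since 95 > 60, the floor is binding.
At p = 95: qd = 159 - 95 = 64 and qs = 6·95 - 261 = 309.
Surplus = qs - qd = 309 - 64 = 245.

245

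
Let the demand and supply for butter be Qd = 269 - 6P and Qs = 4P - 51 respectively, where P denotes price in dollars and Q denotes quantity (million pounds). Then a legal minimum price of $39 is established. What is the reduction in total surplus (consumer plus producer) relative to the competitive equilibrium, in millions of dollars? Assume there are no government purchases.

In a free market, 269 - 6P = 4P - 51 gives the equilibrium P* = 32, Q* = 77.
Because the floor (39) lies above the market-clearing price, it is binding.
At P = 39: Qd = 269 - 6·39 = 35 and Qs = 4·39 - 51 = 105.
Quantity traded falls to 35. At Q = 35 the demand price is (269 - 35)/6 = 39 and the supply price is (51 + 35)/4 = 21.5.
Deadweight loss = ½ · (39 - 21.5) · (77 - 35) = ½ · 17.5 · 42 = 367.5.

367.5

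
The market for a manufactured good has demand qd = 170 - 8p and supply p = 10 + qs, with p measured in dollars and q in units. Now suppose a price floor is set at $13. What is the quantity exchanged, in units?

10

Rearranging supply gives qs = p - 10. Without the control the market clears where 170 - 8p = p - 10, i.e. p* = 20 and q* = 10.
The floor of 13 is below the equilibrium price 20, so it is not binding; the market clears at p* = 20, q* = 10.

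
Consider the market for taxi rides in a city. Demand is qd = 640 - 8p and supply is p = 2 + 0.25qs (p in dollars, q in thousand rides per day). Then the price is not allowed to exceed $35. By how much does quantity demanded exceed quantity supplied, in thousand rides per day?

228

Rearranging supply gives qs = 4p - 8. In a free market, 640 - 8p = 4p - 8 gives the equilibrium p* = 54, q* = 208.
Since 35 < 54, the ceiling is binding.
At p = 35: qd = 640 - 8·35 = 360 and qs = 4·35 - 8 = 132.
Shortage = qd - qs = 360 - 132 = 228.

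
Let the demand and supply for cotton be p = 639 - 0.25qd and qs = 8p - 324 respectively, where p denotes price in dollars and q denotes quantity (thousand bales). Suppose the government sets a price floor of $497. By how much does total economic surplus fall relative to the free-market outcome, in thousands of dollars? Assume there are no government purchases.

Rearranging demand gives qd = 2556 - 4p. Setting quantity demanded equal to quantity supplied, 2556 - 4p = 8p - 324, gives p* = 240 and q* = 1596.
Because the floor (497) lies above the market-clearing price, it is binding.
At p = 497: qd = 2556 - 4·497 = 568 and qs = 8·497 - 324 = 3652.
Quantity traded falls to 568. At q = 568 the demand price is (2556 - 568)/4 = 497 and the supply price is (324 + 568)/8 = 111.5.
Deadweight loss = ½ · (497 - 111.5) · (1596 - 568) = ½ · 385.5 · 1028 = 198147.

198147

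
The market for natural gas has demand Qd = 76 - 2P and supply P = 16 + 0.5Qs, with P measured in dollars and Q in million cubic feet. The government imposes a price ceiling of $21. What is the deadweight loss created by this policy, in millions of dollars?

Rearranging supply gives Qs = 2P - 32. Without the control the market clears where 76 - 2P = 2P - 32, i.e. P* = 27 and Q* = 22.
Because the ceiling (21) lies below the market-clearing price, it is binding.
At P = 21: Qd = 76 - 2·21 = 34 and Qs = 2·21 - 32 = 10.
Quantity traded falls to 10. At Q = 10 the demand price is (76 - 10)/2 = 33 and the supply price is (32 + 10)/2 = 21.
Deadweight loss = ½ · (33 - 21) · (22 - 10) = ½ · 12 · 12 = 72.

72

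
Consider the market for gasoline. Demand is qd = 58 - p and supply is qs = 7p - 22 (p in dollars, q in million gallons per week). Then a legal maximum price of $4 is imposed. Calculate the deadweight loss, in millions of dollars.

Without the control the market clears where 58 - p = 7p - 22, i.e. p* = 10 and q* = 48.
Because the ceiling (4) lies below the market-clearing price, it is binding.
At p = 4: qd = 58 - 4 = 54 and qs = 7·4 - 22 = 6.
Quantity traded falls to 6. At q = 6 the demand price is 58 - 6 = 52 and the supply price is (22 + 6)/7 = 4.
Deadweight loss = ½ · (52 - 4) · (48 - 6) = ½ · 48 · 42 = 1008.

1008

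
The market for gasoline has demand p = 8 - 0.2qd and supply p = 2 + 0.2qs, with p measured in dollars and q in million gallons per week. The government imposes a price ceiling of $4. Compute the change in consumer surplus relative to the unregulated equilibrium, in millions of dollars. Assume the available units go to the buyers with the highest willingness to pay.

Rearranging demand gives qd = 40 - 5p; rearranging supply gives qs = 5p - 10. Setting quantity demanded equal to quantity supplied, 40 - 5p = 5p - 10, gives p* = 5 and q* = 15.
The ceiling of 4 is below the equilibrium price 5, so it binds.
At p = 4: qd = 40 - 5·4 = 20 and qs = 5·4 - 10 = 10.
Consumer surplus without the control is ½ · (8 - 5) · 15 = 22.5.
With the ceiling, 10 units are sold at 4 (assume they go to the highest-value buyers). The demand price at q = 10 is 6, so CS = ½ · [(8 - 4) + (6 - 4)] · 10 = 30.
Change in consumer surplus = 30 - 22.5 = 7.5.

7.5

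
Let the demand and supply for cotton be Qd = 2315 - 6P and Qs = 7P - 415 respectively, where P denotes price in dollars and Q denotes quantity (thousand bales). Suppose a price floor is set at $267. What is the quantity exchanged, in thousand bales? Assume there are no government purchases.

Equilibrium: 2315 - 6P = 7P - 415, so 2730 = 13P and P* = 210, Q* = 1055.
Because the floor (267) lies above the market-clearing price, it is binding.
At P = 267: Qd = 2315 - 6·267 = 713 and Qs = 7·267 - 415 = 1454.
The quantity actually transacted is the short side, demand: 713.

713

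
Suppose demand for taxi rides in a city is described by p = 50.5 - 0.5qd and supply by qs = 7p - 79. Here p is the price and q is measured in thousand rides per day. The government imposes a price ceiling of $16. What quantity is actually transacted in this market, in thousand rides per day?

Rearranging demand gives qd = 101 - 2p. In a free market, 101 - 2p = 7p - 79 gives the equilibrium p* = 20, q* = 61.
Since 16 < 20, the ceiling is binding.
At p = 16: qd = 101 - 2·16 = 69 and qs = 7·16 - 79 = 33.
The quantity actually transacted is the short side, supply: 33.

33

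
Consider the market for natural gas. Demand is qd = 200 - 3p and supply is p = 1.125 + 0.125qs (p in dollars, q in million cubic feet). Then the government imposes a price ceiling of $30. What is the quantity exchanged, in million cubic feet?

Rearranging supply gives qs = 8p - 9. Setting quantity demanded equal to quantity supplied, 200 - 3p = 8p - 9, gives p* = 19 and q* = 143.
The ceiling of 30 is above the equilibrium price 19, so it is not binding; the market clears at p* = 19, q* = 143.

143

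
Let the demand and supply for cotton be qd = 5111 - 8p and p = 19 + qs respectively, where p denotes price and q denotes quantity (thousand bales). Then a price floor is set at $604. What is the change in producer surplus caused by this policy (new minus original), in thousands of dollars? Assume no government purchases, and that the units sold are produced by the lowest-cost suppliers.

Rearranging supply gives qs = p - 19. Without the control the market clears where 5111 - 8p = p - 19, i.e. p* = 570 and q* = 551.
Because the floor (604) lies above the market-clearing price, it is binding.
At p = 604: qd = 5111 - 8·604 = 279 and qs = 604 - 19 = 585.
Producer surplus without the control is ½ · (570 - 19) · 551 = 151800.5.
With the floor, 279 units are sold at 604. The supply price at q = 279 is 298, so PS = ½ · [(604 - 19) + (604 - 298)] · 279 = 124294.5.
Change in producer surplus = 124294.5 - 151800.5 = -27506.

-27506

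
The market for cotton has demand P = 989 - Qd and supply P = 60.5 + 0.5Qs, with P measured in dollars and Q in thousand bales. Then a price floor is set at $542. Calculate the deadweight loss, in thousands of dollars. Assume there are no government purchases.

Rearranging demand gives Qd = 989 - P; rearranging supply gives Qs = 2P - 121. Without the control the market clears where 989 - P = 2P - 121, i.e. P* = 370 and Q* = 619.
Because the floor (542) lies above the market-clearing price, it is binding.
At P = 542: Qd = 989 - 542 = 447 and Qs = 2·542 - 121 = 963.
Quantity traded falls to 447. At Q = 447 the demand price is 989 - 447 = 542 and the supply price is (121 + 447)/2 = 284.
Deadweight loss = ½ · (542 - 284) · (619 - 447) = ½ · 258 · 172 = 22188.

22188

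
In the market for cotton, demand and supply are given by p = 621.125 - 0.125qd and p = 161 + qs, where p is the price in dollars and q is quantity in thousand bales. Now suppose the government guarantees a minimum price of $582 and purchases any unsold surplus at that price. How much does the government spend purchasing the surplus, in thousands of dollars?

62856

Rearranging demand gives qd = 4969 - 8p; rearranging supply gives qs = p - 161. Setting quantity demanded equal to quantity supplied, 4969 - 8p = p - 161, gives p* = 570 and q* = 409.
The floor of 582 is above the equilibrium price 570, so it binds.
At p = 582: qd = 4969 - 8·582 = 313 and qs = 582 - 161 = 421.
Surplus = qs - qd = 108.
Government expenditure = surplus × support price = 108 × 582 = 62856.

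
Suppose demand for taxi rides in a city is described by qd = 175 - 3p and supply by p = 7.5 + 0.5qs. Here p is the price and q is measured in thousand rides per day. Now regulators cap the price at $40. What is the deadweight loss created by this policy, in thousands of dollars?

Rearranging supply gives qs = 2p - 15. In a free market, 175 - 3p = 2p - 15 gives the equilibrium p* = 38, q* = 61.
Since 40 is above p* = 38, the ceiling does not bind and the free-market outcome prevails.
Since the control does not bind, no trades are prevented and deadweight loss is zero.

0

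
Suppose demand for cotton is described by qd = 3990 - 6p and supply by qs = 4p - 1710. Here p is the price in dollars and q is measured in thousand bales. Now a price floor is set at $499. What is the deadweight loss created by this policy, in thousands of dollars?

Setting quantity demanded equal to quantity supplied, 3990 - 6p = 4p - 1710, gives p* = 570 and q* = 570.
Since 499 is below p* = 570, the floor does not bind and the free-market outcome prevails.
Since the control does not bind, no trades are prevented and deadweight loss is zero.

0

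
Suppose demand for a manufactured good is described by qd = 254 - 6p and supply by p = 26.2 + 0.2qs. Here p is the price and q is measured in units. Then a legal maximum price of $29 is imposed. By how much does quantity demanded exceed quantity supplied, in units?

Rearranging supply gives qs = 5p - 131. Setting quantity demanded equal to quantity supplied, 254 - 6p = 5p - 131, gives p* = 35 and q* = 44.
Since 29 < 35, the ceiling is binding.
At p = 29: qd = 254 - 6·29 = 80 and qs = 5·29 - 131 = 14.
Shortage = qd - qs = 80 - 14 = 66.

66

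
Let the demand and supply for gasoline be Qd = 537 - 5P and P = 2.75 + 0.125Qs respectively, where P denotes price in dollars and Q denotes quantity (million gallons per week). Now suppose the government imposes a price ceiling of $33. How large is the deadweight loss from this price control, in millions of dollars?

1040

Rearranging supply gives Qs = 8P - 22. Without the control the market clears where 537 - 5P = 8P - 22, i.e. P* = 43 and Q* = 322.
Since 33 < 43, the ceiling is binding.
At P = 33: Qd = 537 - 5·33 = 372 and Qs = 8·33 - 22 = 242.
Quantity traded falls to 242. At Q = 242 the demand price is (537 - 242)/5 = 59 and the supply price is (22 + 242)/8 = 33.
Deadweight loss = ½ · (59 - 33) · (322 - 242) = ½ · 26 · 80 = 1040.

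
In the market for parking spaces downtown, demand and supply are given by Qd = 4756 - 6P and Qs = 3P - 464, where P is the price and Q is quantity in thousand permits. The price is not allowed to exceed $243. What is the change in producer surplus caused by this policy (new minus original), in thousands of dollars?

Setting quantity demanded equal to quantity supplied, 4756 - 6P = 3P - 464, gives P* = 580 and Q* = 1276.
The ceiling of 243 is below the equilibrium price 580, so it binds.
At P = 243: Qd = 4756 - 6·243 = 3298 and Qs = 3·243 - 464 = 265.
Producer surplus without the control is ½ · (580 - 464/3) · 1276 = 814088/3.
With the ceiling, producers sell 265 units at 243, so PS = ½ · (243 - 464/3) · 265 = 70225/6.
Change in producer surplus = 70225/6 - 814088/3 = -259658.5.

-259658.5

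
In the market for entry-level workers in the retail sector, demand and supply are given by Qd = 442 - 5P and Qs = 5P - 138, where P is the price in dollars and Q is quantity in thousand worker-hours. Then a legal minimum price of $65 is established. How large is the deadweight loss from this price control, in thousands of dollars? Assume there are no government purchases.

245

Equilibrium: 442 - 5P = 5P - 138, so 580 = 10P and P* = 58, Q* = 152.
Because the floor (65) lies above the market-clearing price, it is binding.
At P = 65: Qd = 442 - 5·65 = 117 and Qs = 5·65 - 138 = 187.
Quantity traded falls to 117. At Q = 117 the demand price is (442 - 117)/5 = 65 and the supply price is (138 + 117)/5 = 51.
Deadweight loss = ½ · (65 - 51) · (152 - 117) = ½ · 14 · 35 = 245.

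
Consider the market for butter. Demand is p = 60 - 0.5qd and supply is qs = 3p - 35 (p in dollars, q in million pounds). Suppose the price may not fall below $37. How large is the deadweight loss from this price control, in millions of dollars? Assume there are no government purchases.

Rearranging demand gives qd = 120 - 2p. Equilibrium: 120 - 2p = 3p - 35, so 155 = 5p and p* = 31, q* = 58.
The floor of 37 is above the equilibrium price 31, so it binds.
At p = 37: qd = 120 - 2·37 = 46 and qs = 3·37 - 35 = 76.
Quantity traded falls to 46. At q = 46 the demand price is (120 - 46)/2 = 37 and the supply price is (35 + 46)/3 = 27.
Deadweight loss = ½ · (37 - 27) · (58 - 46) = ½ · 10 · 12 = 60.

60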